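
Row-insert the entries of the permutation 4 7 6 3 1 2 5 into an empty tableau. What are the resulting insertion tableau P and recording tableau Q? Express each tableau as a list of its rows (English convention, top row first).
Insert each entry of the permutation into P by Schensted row insertion, recording in Q the position of each new cell.

Insert 4: appended to row 1. P = [[4]].
Insert 7: appended to row 1. P = [[4, 7]].
Insert 6: 6 bumps 7 from row 1; 7 starts row 2. P = [[4, 6], [7]].
Insert 3: 3 bumps 4 from row 1; 4 bumps 7 from row 2; 7 starts row 3. P = [[3, 6], [4], [7]].
Insert 1: 1 bumps 3 from row 1; 3 bumps 4 from row 2; 4 bumps 7 from row 3; 7 starts row 4. P = [[1, 6], [3], [4], [7]].
Insert 2: 2 bumps 6 from row 1; 6 appends to row 2. P = [[1, 2], [3, 6], [4], [7]].
Insert 5: appended to row 1. P = [[1, 2, 5], [3, 6], [4], [7]].

So P = [[1, 2, 5], [3, 6], [4], [7]], Q = [[1, 2, 7], [3, 6], [4], [5]].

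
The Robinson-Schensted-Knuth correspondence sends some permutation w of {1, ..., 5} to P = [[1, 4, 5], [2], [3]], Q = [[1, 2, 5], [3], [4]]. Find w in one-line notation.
3 4 2 1 5

Reverse the RSK construction: for i from n down to 1, find the cell of Q containing i, remove the entry at that cell from P, and reverse-bump it up through P; the value ejected from row 1 is w(i).

Step i=5: Q has 5 at row 1, column 3; remove that cell from P, ejecting 5. So w(5) = 5. P is now [[1, 4], [2], [3]].
Step i=4: Q has 4 at row 3, column 1; remove 3 from row 3 of P and reverse-bump: 3 enters row 2 and ejects 2; 2 enters row 1 and ejects 1. So w(4) = 1. P is now [[2, 4], [3]].
Step i=3: Q has 3 at row 2, column 1; remove 3 from row 2 of P and reverse-bump: 3 enters row 1 and ejects 2. So w(3) = 2. P is now [[3, 4]].
Step i=2: Q has 2 at row 1, column 2; remove that cell from P, ejecting 4. So w(2) = 4. P is now [[3]].
Step i=1: Q has 1 at row 1, column 1; remove that cell from P, ejecting 3. So w(1) = 3. P is now [].

So w = 3 4 2 1 5.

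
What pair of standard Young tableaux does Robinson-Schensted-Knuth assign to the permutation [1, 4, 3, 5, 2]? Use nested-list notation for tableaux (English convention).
Insert each entry of the permutation into P by Schensted row insertion, recording in Q the position of each new cell.

Insert 1: appended to row 1. P = [[1]].
Insert 4: appended to row 1. P = [[1, 4]].
Insert 3: 3 bumps 4 from row 1; 4 starts row 2. P = [[1, 3], [4]].
Insert 5: appended to row 1. P = [[1, 3, 5], [4]].
Insert 2: 2 bumps 3 from row 1; 3 bumps 4 from row 2; 4 starts row 3. P = [[1, 2, 5], [3], [4]].

So P = [[1, 2, 5], [3], [4]], Q = [[1, 2, 4], [3], [5]].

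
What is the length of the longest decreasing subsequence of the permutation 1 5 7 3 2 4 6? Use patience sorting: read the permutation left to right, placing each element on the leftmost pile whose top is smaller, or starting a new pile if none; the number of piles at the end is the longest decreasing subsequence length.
1: new pile. tops = [1]
5: onto pile 1 (replacing 1). tops = [5]
7: onto pile 1 (replacing 5). tops = [7]
3: new pile. tops = [7, 3]
2: new pile. tops = [7, 3, 2]
4: onto pile 2 (replacing 3). tops = [7, 4, 2]
6: onto pile 2 (replacing 4). tops = [7, 6, 2]

3 piles, so the longest decreasing subsequence has length 3.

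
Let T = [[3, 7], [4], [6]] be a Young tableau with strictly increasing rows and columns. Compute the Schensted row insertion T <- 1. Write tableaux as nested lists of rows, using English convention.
In row 1, 1 replaces 3 (the leftmost entry greater than 1); 3 is bumped to row 2. In row 2, 3 replaces 4 (the leftmost entry greater than 3); 4 is bumped to row 3. In row 3, 4 replaces 6 (the leftmost entry greater than 4); 6 is bumped to row 4. 6 starts a new row 4. The new tableau is [[1, 7], [3], [4], [6]].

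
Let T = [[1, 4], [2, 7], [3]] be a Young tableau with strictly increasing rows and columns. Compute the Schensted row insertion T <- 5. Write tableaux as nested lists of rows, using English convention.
5 is larger than every entry of row 1, so it is appended to row 1. The new tableau is [[1, 4, 5], [2, 7], [3]].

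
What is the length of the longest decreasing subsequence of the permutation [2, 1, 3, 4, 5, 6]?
2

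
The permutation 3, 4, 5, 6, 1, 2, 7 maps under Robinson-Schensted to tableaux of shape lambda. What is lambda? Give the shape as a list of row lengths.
RSK row insertion gives P = [[1, 2, 5, 6, 7], [3, 4]], which has shape [5, 2].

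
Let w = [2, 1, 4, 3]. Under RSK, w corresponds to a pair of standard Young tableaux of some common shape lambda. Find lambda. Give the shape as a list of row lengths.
Row-insert each entry into an empty tableau.

After inserting 2: P = [[2]].
After inserting 1: P = [[1], [2]].
After inserting 4: P = [[1, 4], [2]].
After inserting 3: P = [[1, 3], [2, 4]].

The final insertion tableau P = [[1, 3], [2, 4]] has shape [2, 2].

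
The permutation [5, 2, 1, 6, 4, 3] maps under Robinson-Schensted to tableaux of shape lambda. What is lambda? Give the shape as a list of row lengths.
RSK row insertion gives P = [[1, 3], [2, 4], [5, 6]], which has shape [2, 2, 2].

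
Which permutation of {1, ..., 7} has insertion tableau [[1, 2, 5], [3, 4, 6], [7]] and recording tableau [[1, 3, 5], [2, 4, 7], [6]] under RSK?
Reverse the RSK construction: for i from n down to 1, find the cell of Q containing i, remove the entry at that cell from P, and reverse-bump it up through P; the value ejected from row 1 is w(i).

Step i=7: Q has 7 at row 2, column 3; remove 6 from row 2 of P and reverse-bump: 6 enters row 1 and ejects 5. So w(7) = 5. P is now [[1, 2, 6], [3, 4], [7]].
Step i=6: Q has 6 at row 3, column 1; remove 7 from row 3 of P and reverse-bump: 7 enters row 2 and ejects 4; 4 enters row 1 and ejects 2. So w(6) = 2. P is now [[1, 4, 6], [3, 7]].
Step i=5: Q has 5 at row 1, column 3; remove that cell from P, ejecting 6. So w(5) = 6. P is now [[1, 4], [3, 7]].
Step i=4: Q has 4 at row 2, column 2; remove 7 from row 2 of P and reverse-bump: 7 enters row 1 and ejects 4. So w(4) = 4. P is now [[1, 7], [3]].
Step i=3: Q has 3 at row 1, column 2; remove that cell from P, ejecting 7. So w(3) = 7. P is now [[1], [3]].
Step i=2: Q has 2 at row 2, column 1; remove 3 from row 2 of P and reverse-bump: 3 enters row 1 and ejects 1. So w(2) = 1. P is now [[3]].
Step i=1: Q has 1 at row 1, column 1; remove that cell from P, ejecting 3. So w(1) = 3. P is now [].

So w = 3 1 7 4 6 2 5.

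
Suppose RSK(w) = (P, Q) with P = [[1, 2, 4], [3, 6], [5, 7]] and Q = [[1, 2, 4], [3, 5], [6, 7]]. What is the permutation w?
Reverse the RSK construction: for i from n down to 1, find the cell of Q containing i, remove the entry at that cell from P, and reverse-bump it up through P; the value ejected from row 1 is w(i).

Step i=7: Q has 7 at row 3, column 2; remove 7 from row 3 of P and reverse-bump: 7 enters row 2 and ejects 6; 6 enters row 1 and ejects 4. So w(7) = 4. P is now [[1, 2, 6], [3, 7], [5]].
Step i=6: Q has 6 at row 3, column 1; remove 5 from row 3 of P and reverse-bump: 5 enters row 2 and ejects 3; 3 enters row 1 and ejects 2. So w(6) = 2. P is now [[1, 3, 6], [5, 7]].
Step i=5: Q has 5 at row 2, column 2; remove 7 from row 2 of P and reverse-bump: 7 enters row 1 and ejects 6. So w(5) = 6. P is now [[1, 3, 7], [5]].
Step i=4: Q has 4 at row 1, column 3; remove that cell from P, ejecting 7. So w(4) = 7. P is now [[1, 3], [5]].
Step i=3: Q has 3 at row 2, column 1; remove 5 from row 2 of P and reverse-bump: 5 enters row 1 and ejects 3. So w(3) = 3. P is now [[1, 5]].
Step i=2: Q has 2 at row 1, column 2; remove that cell from P, ejecting 5. So w(2) = 5. P is now [[1]].
Step i=1: Q has 1 at row 1, column 1; remove that cell from P, ejecting 1. So w(1) = 1. P is now [].

So w = 1 5 3 7 6 2 4.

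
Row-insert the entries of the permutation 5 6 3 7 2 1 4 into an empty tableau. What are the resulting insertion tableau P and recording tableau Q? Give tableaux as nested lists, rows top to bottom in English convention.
P = [[1, 4, 7], [2, 6], [3], [5]], Q = [[1, 2, 4], [3, 7], [5], [6]]

Insert each entry of the permutation into P by Schensted row insertion, recording in Q the position of each new cell.

After inserting 5: P = [[5]].
After inserting 6: P = [[5, 6]].
After inserting 3: P = [[3, 6], [5]].
After inserting 7: P = [[3, 6, 7], [5]].
After inserting 2: P = [[2, 6, 7], [3], [5]].
After inserting 1: P = [[1, 6, 7], [2], [3], [5]].
After inserting 4: P = [[1, 4, 7], [2, 6], [3], [5]].

So P = [[1, 4, 7], [2, 6], [3], [5]], Q = [[1, 2, 4], [3, 7], [5], [6]].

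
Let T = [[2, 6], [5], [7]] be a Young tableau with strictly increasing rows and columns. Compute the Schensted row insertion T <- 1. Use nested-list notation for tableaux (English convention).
In row 1, 1 replaces 2 (the leftmost entry greater than 1); 2 is bumped to row 2. In row 2, 2 replaces 5 (the leftmost entry greater than 2); 5 is bumped to row 3. In row 3, 5 replaces 7 (the leftmost entry greater than 5); 7 is bumped to row 4. 7 starts a new row 4. The new tableau is [[1, 6], [2], [5], [7]].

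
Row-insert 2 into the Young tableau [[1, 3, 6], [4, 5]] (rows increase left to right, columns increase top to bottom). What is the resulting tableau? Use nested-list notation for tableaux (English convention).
In row 1, 2 replaces 3 (the leftmost entry greater than 2); 3 is bumped to row 2. In row 2, 3 replaces 4 (the leftmost entry greater than 3); 4 is bumped to row 3. 4 starts a new row 3. The new tableau is [[1, 2, 6], [3, 5], [4]].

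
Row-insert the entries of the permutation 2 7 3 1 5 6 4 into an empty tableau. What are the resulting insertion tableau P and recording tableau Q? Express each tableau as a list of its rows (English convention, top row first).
Insert each entry of the permutation into P by Schensted row insertion, recording in Q the position of each new cell.

Insert 2: appended to row 1. P = [[2]].
Insert 7: appended to row 1. P = [[2, 7]].
Insert 3: 3 bumps 7 from row 1; 7 starts row 2. P = [[2, 3], [7]].
Insert 1: 1 bumps 2 from row 1; 2 bumps 7 from row 2; 7 starts row 3. P = [[1, 3], [2], [7]].
Insert 5: appended to row 1. P = [[1, 3, 5], [2], [7]].
Insert 6: appended to row 1. P = [[1, 3, 5, 6], [2], [7]].
Insert 4: 4 bumps 5 from row 1; 5 appends to row 2. P = [[1, 3, 4, 6], [2, 5], [7]].

So P = [[1, 3, 4, 6], [2, 5], [7]], Q = [[1, 2, 5, 6], [3, 7], [4]].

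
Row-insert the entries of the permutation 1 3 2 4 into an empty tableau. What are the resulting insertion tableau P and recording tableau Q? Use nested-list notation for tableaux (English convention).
P = [[1, 2, 4], [3]], Q = [[1, 2, 4], [3]]

Insert each entry of the permutation into P by Schensted row insertion, recording in Q the position of each new cell.

Insert 1: appended to row 1. P = [[1]].
Insert 3: appended to row 1. P = [[1, 3]].
Insert 2: 2 bumps 3 from row 1; 3 starts row 2. P = [[1, 2], [3]].
Insert 4: appended to row 1. P = [[1, 2, 4], [3]].

So P = [[1, 2, 4], [3]], Q = [[1, 2, 4], [3]].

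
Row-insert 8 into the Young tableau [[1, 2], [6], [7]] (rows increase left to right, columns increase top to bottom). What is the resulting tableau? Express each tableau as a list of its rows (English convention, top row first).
[[1, 2, 8], [6], [7]]

8 is larger than every entry of row 1, so it is appended to row 1. The new tableau is [[1, 2, 8], [6], [7]].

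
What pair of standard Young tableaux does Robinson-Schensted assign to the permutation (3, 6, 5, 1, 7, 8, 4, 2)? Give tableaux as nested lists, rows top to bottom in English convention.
P = [[1, 2, 7, 8], [3, 4], [5], [6]], Q = [[1, 2, 5, 6], [3, 7], [4], [8]]

Insert each entry of the permutation into P by Schensted row insertion, recording in Q the position of each new cell.

Insert 3: appended to row 1. P = [[3]].
Insert 6: appended to row 1. P = [[3, 6]].
Insert 5: 5 bumps 6 from row 1; 6 starts row 2. P = [[3, 5], [6]].
Insert 1: 1 bumps 3 from row 1; 3 bumps 6 from row 2; 6 starts row 3. P = [[1, 5], [3], [6]].
Insert 7: appended to row 1. P = [[1, 5, 7], [3], [6]].
Insert 8: appended to row 1. P = [[1, 5, 7, 8], [3], [6]].
Insert 4: 4 bumps 5 from row 1; 5 appends to row 2. P = [[1, 4, 7, 8], [3, 5], [6]].
Insert 2: 2 bumps 4 from row 1; 4 bumps 5 from row 2; 5 bumps 6 from row 3; 6 starts row 4. P = [[1, 2, 7, 8], [3, 4], [5], [6]].

So P = [[1, 2, 7, 8], [3, 4], [5], [6]], Q = [[1, 2, 5, 6], [3, 7], [4], [8]].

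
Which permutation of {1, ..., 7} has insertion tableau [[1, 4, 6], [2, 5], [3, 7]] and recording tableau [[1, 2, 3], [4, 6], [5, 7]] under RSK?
3 5 7 2 1 6 4

Reverse RSK: for i = n, n-1, ..., 1, locate i in Q, remove the corresponding corner cell from P, and reverse-bump its entry up through P; the value ejected from row 1 is w(i).

So w = 3 5 7 2 1 6 4.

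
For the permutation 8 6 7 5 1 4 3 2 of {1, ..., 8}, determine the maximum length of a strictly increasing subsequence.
2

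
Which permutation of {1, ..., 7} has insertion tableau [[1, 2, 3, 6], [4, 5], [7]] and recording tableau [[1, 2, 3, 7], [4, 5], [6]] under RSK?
1 4 7 2 5 3 6

Reverse the RSK construction: for i from n down to 1, find the cell of Q containing i, remove the entry at that cell from P, and reverse-bump it up through P; the value ejected from row 1 is w(i).

Step i=7: Q has 7 at row 1, column 4; remove that cell from P, ejecting 6. So w(7) = 6. P is now [[1, 2, 3], [4, 5], [7]].
Step i=6: Q has 6 at row 3, column 1; remove 7 from row 3 of P and reverse-bump: 7 enters row 2 and ejects 5; 5 enters row 1 and ejects 3. So w(6) = 3. P is now [[1, 2, 5], [4, 7]].
Step i=5: Q has 5 at row 2, column 2; remove 7 from row 2 of P and reverse-bump: 7 enters row 1 and ejects 5. So w(5) = 5. P is now [[1, 2, 7], [4]].
Step i=4: Q has 4 at row 2, column 1; remove 4 from row 2 of P and reverse-bump: 4 enters row 1 and ejects 2. So w(4) = 2. P is now [[1, 4, 7]].
Step i=3: Q has 3 at row 1, column 3; remove that cell from P, ejecting 7. So w(3) = 7. P is now [[1, 4]].
Step i=2: Q has 2 at row 1, column 2; remove that cell from P, ejecting 4. So w(2) = 4. P is now [[1]].
Step i=1: Q has 1 at row 1, column 1; remove that cell from P, ejecting 1. So w(1) = 1. P is now [].

So w = 1 4 7 2 5 3 6.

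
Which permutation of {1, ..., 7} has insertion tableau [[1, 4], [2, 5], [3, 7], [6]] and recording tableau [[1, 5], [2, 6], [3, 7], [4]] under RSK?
Reverse RSK: for i = n, n-1, ..., 1, locate i in Q, remove the corresponding corner cell from P, and reverse-bump its entry up through P; the value ejected from row 1 is w(i).

So w = 6 3 2 1 7 5 4.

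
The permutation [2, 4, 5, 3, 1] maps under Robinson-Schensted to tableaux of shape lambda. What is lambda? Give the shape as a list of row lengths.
Row-insert each entry into an empty tableau.

After inserting 2: P = [[2]].
After inserting 4: P = [[2, 4]].
After inserting 5: P = [[2, 4, 5]].
After inserting 3: P = [[2, 3, 5], [4]].
After inserting 1: P = [[1, 3, 5], [2], [4]].

The final insertion tableau P = [[1, 3, 5], [2], [4]] has shape [3, 1, 1].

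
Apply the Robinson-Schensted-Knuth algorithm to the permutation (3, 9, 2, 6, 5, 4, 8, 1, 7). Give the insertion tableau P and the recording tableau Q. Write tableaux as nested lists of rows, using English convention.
Insert each entry of the permutation into P by Schensted row insertion, recording in Q the position of each new cell.

After inserting 3: P = [[3]].
After inserting 9: P = [[3, 9]].
After inserting 2: P = [[2, 9], [3]].
After inserting 6: P = [[2, 6], [3, 9]].
After inserting 5: P = [[2, 5], [3, 6], [9]].
After inserting 4: P = [[2, 4], [3, 5], [6], [9]].
After inserting 8: P = [[2, 4, 8], [3, 5], [6], [9]].
After inserting 1: P = [[1, 4, 8], [2, 5], [3], [6], [9]].
After inserting 7: P = [[1, 4, 7], [2, 5, 8], [3], [6], [9]].

So P = [[1, 4, 7], [2, 5, 8], [3], [6], [9]], Q = [[1, 2, 7], [3, 4, 9], [5], [6], [8]].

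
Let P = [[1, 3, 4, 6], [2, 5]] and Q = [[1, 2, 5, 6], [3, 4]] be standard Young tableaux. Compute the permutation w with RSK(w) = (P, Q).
Reverse the RSK construction: for i from n down to 1, find the cell of Q containing i, remove the entry at that cell from P, and reverse-bump it up through P; the value ejected from row 1 is w(i).

Step i=6: Q has 6 at row 1, column 4; remove that cell from P, ejecting 6. So w(6) = 6. P is now [[1, 3, 4], [2, 5]].
Step i=5: Q has 5 at row 1, column 3; remove that cell from P, ejecting 4. So w(5) = 4. P is now [[1, 3], [2, 5]].
Step i=4: Q has 4 at row 2, column 2; remove 5 from row 2 of P and reverse-bump: 5 enters row 1 and ejects 3. So w(4) = 3. P is now [[1, 5], [2]].
Step i=3: Q has 3 at row 2, column 1; remove 2 from row 2 of P and reverse-bump: 2 enters row 1 and ejects 1. So w(3) = 1. P is now [[2, 5]].
Step i=2: Q has 2 at row 1, column 2; remove that cell from P, ejecting 5. So w(2) = 5. P is now [[2]].
Step i=1: Q has 1 at row 1, column 1; remove that cell from P, ejecting 2. So w(1) = 2. P is now [].

So w = 2 5 1 3 4 6.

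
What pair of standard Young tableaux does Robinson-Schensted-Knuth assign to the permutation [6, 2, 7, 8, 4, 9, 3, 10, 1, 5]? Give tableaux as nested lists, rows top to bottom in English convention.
Insert each entry of the permutation into P by Schensted row insertion, recording in Q the position of each new cell.

Insert 6: appended to row 1. P = [[6]], Q = [[1]].
Insert 2: 2 bumps 6 from row 1; 6 starts row 2. P = [[2], [6]], Q = [[1], [2]].
Insert 7: appended to row 1. P = [[2, 7], [6]], Q = [[1, 3], [2]].
Insert 8: appended to row 1. P = [[2, 7, 8], [6]], Q = [[1, 3, 4], [2]].
Insert 4: 4 bumps 7 from row 1; 7 appends to row 2. P = [[2, 4, 8], [6, 7]], Q = [[1, 3, 4], [2, 5]].
Insert 9: appended to row 1. P = [[2, 4, 8, 9], [6, 7]], Q = [[1, 3, 4, 6], [2, 5]].
Insert 3: 3 bumps 4 from row 1; 4 bumps 6 from row 2; 6 starts row 3. P = [[2, 3, 8, 9], [4, 7], [6]], Q = [[1, 3, 4, 6], [2, 5], [7]].
Insert 10: appended to row 1. P = [[2, 3, 8, 9, 10], [4, 7], [6]], Q = [[1, 3, 4, 6, 8], [2, 5], [7]].
Insert 1: 1 bumps 2 from row 1; 2 bumps 4 from row 2; 4 bumps 6 from row 3; 6 starts row 4. P = [[1, 3, 8, 9, 10], [2, 7], [4], [6]], Q = [[1, 3, 4, 6, 8], [2, 5], [7], [9]].
Insert 5: 5 bumps 8 from row 1; 8 appends to row 2. P = [[1, 3, 5, 9, 10], [2, 7, 8], [4], [6]], Q = [[1, 3, 4, 6, 8], [2, 5, 10], [7], [9]].

So P = [[1, 3, 5, 9, 10], [2, 7, 8], [4], [6]], Q = [[1, 3, 4, 6, 8], [2, 5, 10], [7], [9]].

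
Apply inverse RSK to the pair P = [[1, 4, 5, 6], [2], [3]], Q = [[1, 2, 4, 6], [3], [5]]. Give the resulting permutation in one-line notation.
3 4 2 5 1 6

Reverse the RSK construction: for i from n down to 1, find the cell of Q containing i, remove the entry at that cell from P, and reverse-bump it up through P; the value ejected from row 1 is w(i).

Step i=6: Q has 6 at row 1, column 4; remove that cell from P, ejecting 6. So w(6) = 6. P is now [[1, 4, 5], [2], [3]].
Step i=5: Q has 5 at row 3, column 1; remove 3 from row 3 of P and reverse-bump: 3 enters row 2 and ejects 2; 2 enters row 1 and ejects 1. So w(5) = 1. P is now [[2, 4, 5], [3]].
Step i=4: Q has 4 at row 1, column 3; remove that cell from P, ejecting 5. So w(4) = 5. P is now [[2, 4], [3]].
Step i=3: Q has 3 at row 2, column 1; remove 3 from row 2 of P and reverse-bump: 3 enters row 1 and ejects 2. So w(3) = 2. P is now [[3, 4]].
Step i=2: Q has 2 at row 1, column 2; remove that cell from P, ejecting 4. So w(2) = 4. P is now [[3]].
Step i=1: Q has 1 at row 1, column 1; remove that cell from P, ejecting 3. So w(1) = 3. P is now [].

So w = 3 4 2 5 1 6.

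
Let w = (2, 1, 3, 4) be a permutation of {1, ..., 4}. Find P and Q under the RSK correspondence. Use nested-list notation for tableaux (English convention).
Insert each entry of the permutation into P by Schensted row insertion, recording in Q the position of each new cell.

Insert 2: appended to row 1. P = [[2]], Q = [[1]].
Insert 1: 1 bumps 2 from row 1; 2 starts row 2. P = [[1], [2]], Q = [[1], [2]].
Insert 3: appended to row 1. P = [[1, 3], [2]], Q = [[1, 3], [2]].
Insert 4: appended to row 1. P = [[1, 3, 4], [2]], Q = [[1, 3, 4], [2]].

So P = [[1, 3, 4], [2]], Q = [[1, 3, 4], [2]].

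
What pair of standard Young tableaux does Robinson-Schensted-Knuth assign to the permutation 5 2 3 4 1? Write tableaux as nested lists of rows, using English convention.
P = [[1, 3, 4], [2], [5]], Q = [[1, 3, 4], [2], [5]]

Insert each entry of the permutation into P by Schensted row insertion, recording in Q the position of each new cell.

Insert 5: appended to row 1. P = [[5]], Q = [[1]].
Insert 2: 2 bumps 5 from row 1; 5 starts row 2. P = [[2], [5]], Q = [[1], [2]].
Insert 3: appended to row 1. P = [[2, 3], [5]], Q = [[1, 3], [2]].
Insert 4: appended to row 1. P = [[2, 3, 4], [5]], Q = [[1, 3, 4], [2]].
Insert 1: 1 bumps 2 from row 1; 2 bumps 5 from row 2; 5 starts row 3. P = [[1, 3, 4], [2], [5]], Q = [[1, 3, 4], [2], [5]].

So P = [[1, 3, 4], [2], [5]], Q = [[1, 3, 4], [2], [5]].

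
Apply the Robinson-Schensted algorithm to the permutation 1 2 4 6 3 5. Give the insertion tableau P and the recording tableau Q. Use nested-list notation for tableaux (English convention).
P = [[1, 2, 3, 5], [4, 6]], Q = [[1, 2, 3, 4], [5, 6]]

Insert each entry of the permutation into P by Schensted row insertion, recording in Q the position of each new cell.

Insert 1: appended to row 1. P = [[1]].
Insert 2: appended to row 1. P = [[1, 2]].
Insert 4: appended to row 1. P = [[1, 2, 4]].
Insert 6: appended to row 1. P = [[1, 2, 4, 6]].
Insert 3: 3 bumps 4 from row 1; 4 starts row 2. P = [[1, 2, 3, 6], [4]].
Insert 5: 5 bumps 6 from row 1; 6 appends to row 2. P = [[1, 2, 3, 5], [4, 6]].

So P = [[1, 2, 3, 5], [4, 6]], Q = [[1, 2, 3, 4], [5, 6]].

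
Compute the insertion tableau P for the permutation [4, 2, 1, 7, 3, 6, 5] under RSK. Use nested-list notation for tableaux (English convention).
P = [[1, 3, 5], [2, 6], [4, 7]]

After inserting 4: P = [[4]].
After inserting 2: P = [[2], [4]].
After inserting 1: P = [[1], [2], [4]].
After inserting 7: P = [[1, 7], [2], [4]].
After inserting 3: P = [[1, 3], [2, 7], [4]].
After inserting 6: P = [[1, 3, 6], [2, 7], [4]].
After inserting 5: P = [[1, 3, 5], [2, 6], [4, 7]].

So P = [[1, 3, 5], [2, 6], [4, 7]].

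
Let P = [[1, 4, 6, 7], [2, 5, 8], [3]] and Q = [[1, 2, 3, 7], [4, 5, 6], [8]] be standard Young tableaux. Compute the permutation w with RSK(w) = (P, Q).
3 5 8 2 4 6 7 1

Reverse the RSK construction: for i from n down to 1, find the cell of Q containing i, remove the entry at that cell from P, and reverse-bump it up through P; the value ejected from row 1 is w(i).

Step i=8: Q has 8 at row 3, column 1; remove 3 from row 3 of P and reverse-bump: 3 enters row 2 and ejects 2; 2 enters row 1 and ejects 1. So w(8) = 1. P is now [[2, 4, 6, 7], [3, 5, 8]].
Step i=7: Q has 7 at row 1, column 4; remove that cell from P, ejecting 7. So w(7) = 7. P is now [[2, 4, 6], [3, 5, 8]].
Step i=6: Q has 6 at row 2, column 3; remove 8 from row 2 of P and reverse-bump: 8 enters row 1 and ejects 6. So w(6) = 6. P is now [[2, 4, 8], [3, 5]].
Step i=5: Q has 5 at row 2, column 2; remove 5 from row 2 of P and reverse-bump: 5 enters row 1 and ejects 4. So w(5) = 4. P is now [[2, 5, 8], [3]].
Step i=4: Q has 4 at row 2, column 1; remove 3 from row 2 of P and reverse-bump: 3 enters row 1 and ejects 2. So w(4) = 2. P is now [[3, 5, 8]].
Step i=3: Q has 3 at row 1, column 3; remove that cell from P, ejecting 8. So w(3) = 8. P is now [[3, 5]].
Step i=2: Q has 2 at row 1, column 2; remove that cell from P, ejecting 5. So w(2) = 5. P is now [[3]].
Step i=1: Q has 1 at row 1, column 1; remove that cell from P, ejecting 3. So w(1) = 3. P is now [].

So w = 3 5 8 2 4 6 7 1.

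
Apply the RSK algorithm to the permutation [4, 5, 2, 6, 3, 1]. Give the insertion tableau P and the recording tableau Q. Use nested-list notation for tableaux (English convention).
P = [[1, 3, 6], [2, 5], [4]], Q = [[1, 2, 4], [3, 5], [6]]

Insert each entry of the permutation into P by Schensted row insertion, recording in Q the position of each new cell.

Insert 4: appended to row 1. P = [[4]], Q = [[1]].
Insert 5: appended to row 1. P = [[4, 5]], Q = [[1, 2]].
Insert 2: 2 bumps 4 from row 1; 4 starts row 2. P = [[2, 5], [4]], Q = [[1, 2], [3]].
Insert 6: appended to row 1. P = [[2, 5, 6], [4]], Q = [[1, 2, 4], [3]].
Insert 3: 3 bumps 5 from row 1; 5 appends to row 2. P = [[2, 3, 6], [4, 5]], Q = [[1, 2, 4], [3, 5]].
Insert 1: 1 bumps 2 from row 1; 2 bumps 4 from row 2; 4 starts row 3. P = [[1, 3, 6], [2, 5], [4]], Q = [[1, 2, 4], [3, 5], [6]].

So P = [[1, 3, 6], [2, 5], [4]], Q = [[1, 2, 4], [3, 5], [6]].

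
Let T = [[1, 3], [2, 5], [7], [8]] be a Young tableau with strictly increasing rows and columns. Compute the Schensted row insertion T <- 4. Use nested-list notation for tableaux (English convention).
4 is larger than every entry of row 1, so it is appended to row 1. The new tableau is [[1, 3, 4], [2, 5], [7], [8]].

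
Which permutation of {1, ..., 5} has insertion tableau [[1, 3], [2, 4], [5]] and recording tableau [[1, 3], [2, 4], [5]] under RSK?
2 1 5 4 3

Reverse RSK: for i = n, n-1, ..., 1, locate i in Q, remove the corresponding corner cell from P, and reverse-bump its entry up through P; the value ejected from row 1 is w(i).

So w = 2 1 5 4 3.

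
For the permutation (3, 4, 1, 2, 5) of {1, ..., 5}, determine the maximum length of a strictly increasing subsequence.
3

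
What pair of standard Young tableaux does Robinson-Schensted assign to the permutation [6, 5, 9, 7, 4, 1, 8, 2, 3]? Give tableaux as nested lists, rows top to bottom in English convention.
P = [[1, 2, 3], [4, 7, 8], [5, 9], [6]], Q = [[1, 3, 7], [2, 4, 9], [5, 8], [6]]

Insert each entry of the permutation into P by Schensted row insertion, recording in Q the position of each new cell.

Insert 6: appended to row 1. P = [[6]].
Insert 5: 5 bumps 6 from row 1; 6 starts row 2. P = [[5], [6]].
Insert 9: appended to row 1. P = [[5, 9], [6]].
Insert 7: 7 bumps 9 from row 1; 9 appends to row 2. P = [[5, 7], [6, 9]].
Insert 4: 4 bumps 5 from row 1; 5 bumps 6 from row 2; 6 starts row 3. P = [[4, 7], [5, 9], [6]].
Insert 1: 1 bumps 4 from row 1; 4 bumps 5 from row 2; 5 bumps 6 from row 3; 6 starts row 4. P = [[1, 7], [4, 9], [5], [6]].
Insert 8: appended to row 1. P = [[1, 7, 8], [4, 9], [5], [6]].
Insert 2: 2 bumps 7 from row 1; 7 bumps 9 from row 2; 9 appends to row 3. P = [[1, 2, 8], [4, 7], [5, 9], [6]].
Insert 3: 3 bumps 8 from row 1; 8 appends to row 2. P = [[1, 2, 3], [4, 7, 8], [5, 9], [6]].

So P = [[1, 2, 3], [4, 7, 8], [5, 9], [6]], Q = [[1, 3, 7], [2, 4, 9], [5, 8], [6]].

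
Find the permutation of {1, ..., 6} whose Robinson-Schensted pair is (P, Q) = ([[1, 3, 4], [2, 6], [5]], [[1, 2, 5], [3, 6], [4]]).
2 5 3 1 6 4

Reverse RSK: for i = n, n-1, ..., 1, locate i in Q, remove the corresponding corner cell from P, and reverse-bump its entry up through P; the value ejected from row 1 is w(i).

So w = 2 5 3 1 6 4.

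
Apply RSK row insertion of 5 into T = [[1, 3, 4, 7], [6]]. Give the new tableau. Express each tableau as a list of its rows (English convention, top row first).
In row 1, 5 replaces 7 (the leftmost entry greater than 5); 7 is bumped to row 2. 7 is appended to row 2. The new tableau is [[1, 3, 4, 5], [6, 7]].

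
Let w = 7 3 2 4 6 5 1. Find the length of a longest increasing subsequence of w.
3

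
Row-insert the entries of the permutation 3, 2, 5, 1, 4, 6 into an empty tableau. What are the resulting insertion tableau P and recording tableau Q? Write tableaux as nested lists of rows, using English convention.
Insert each entry of the permutation into P by Schensted row insertion, recording in Q the position of each new cell.

Insert 3: appended to row 1. P = [[3]].
Insert 2: 2 bumps 3 from row 1; 3 starts row 2. P = [[2], [3]].
Insert 5: appended to row 1. P = [[2, 5], [3]].
Insert 1: 1 bumps 2 from row 1; 2 bumps 3 from row 2; 3 starts row 3. P = [[1, 5], [2], [3]].
Insert 4: 4 bumps 5 from row 1; 5 appends to row 2. P = [[1, 4], [2, 5], [3]].
Insert 6: appended to row 1. P = [[1, 4, 6], [2, 5], [3]].

So P = [[1, 4, 6], [2, 5], [3]], Q = [[1, 3, 6], [2, 5], [4]].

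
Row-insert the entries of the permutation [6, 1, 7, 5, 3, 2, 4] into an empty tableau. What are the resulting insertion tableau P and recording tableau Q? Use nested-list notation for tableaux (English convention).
Insert each entry of the permutation into P by Schensted row insertion, recording in Q the position of each new cell.

Insert 6: appended to row 1. P = [[6]], Q = [[1]].
Insert 1: 1 bumps 6 from row 1; 6 starts row 2. P = [[1], [6]], Q = [[1], [2]].
Insert 7: appended to row 1. P = [[1, 7], [6]], Q = [[1, 3], [2]].
Insert 5: 5 bumps 7 from row 1; 7 appends to row 2. P = [[1, 5], [6, 7]], Q = [[1, 3], [2, 4]].
Insert 3: 3 bumps 5 from row 1; 5 bumps 6 from row 2; 6 starts row 3. P = [[1, 3], [5, 7], [6]], Q = [[1, 3], [2, 4], [5]].
Insert 2: 2 bumps 3 from row 1; 3 bumps 5 from row 2; 5 bumps 6 from row 3; 6 starts row 4. P = [[1, 2], [3, 7], [5], [6]], Q = [[1, 3], [2, 4], [5], [6]].
Insert 4: appended to row 1. P = [[1, 2, 4], [3, 7], [5], [6]], Q = [[1, 3, 7], [2, 4], [5], [6]].

So P = [[1, 2, 4], [3, 7], [5], [6]], Q = [[1, 3, 7], [2, 4], [5], [6]].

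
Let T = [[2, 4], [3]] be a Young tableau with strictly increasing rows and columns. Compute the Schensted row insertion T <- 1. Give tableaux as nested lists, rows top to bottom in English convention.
In row 1, 1 replaces 2 (the leftmost entry greater than 1); 2 is bumped to row 2. In row 2, 2 replaces 3 (the leftmost entry greater than 2); 3 is bumped to row 3. 3 starts a new row 3. The new tableau is [[1, 4], [2], [3]].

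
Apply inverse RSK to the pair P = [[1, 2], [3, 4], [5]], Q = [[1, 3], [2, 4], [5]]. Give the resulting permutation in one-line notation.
Reverse the RSK construction: for i from n down to 1, find the cell of Q containing i, remove the entry at that cell from P, and reverse-bump it up through P; the value ejected from row 1 is w(i).

Step i=5: Q has 5 at row 3, column 1; remove 5 from row 3 of P and reverse-bump: 5 enters row 2 and ejects 4; 4 enters row 1 and ejects 2. So w(5) = 2. P is now [[1, 4], [3, 5]].
Step i=4: Q has 4 at row 2, column 2; remove 5 from row 2 of P and reverse-bump: 5 enters row 1 and ejects 4. So w(4) = 4. P is now [[1, 5], [3]].
Step i=3: Q has 3 at row 1, column 2; remove that cell from P, ejecting 5. So w(3) = 5. P is now [[1], [3]].
Step i=2: Q has 2 at row 2, column 1; remove 3 from row 2 of P and reverse-bump: 3 enters row 1 and ejects 1. So w(2) = 1. P is now [[3]].
Step i=1: Q has 1 at row 1, column 1; remove that cell from P, ejecting 3. So w(1) = 3. P is now [].

So w = 3 1 5 4 2.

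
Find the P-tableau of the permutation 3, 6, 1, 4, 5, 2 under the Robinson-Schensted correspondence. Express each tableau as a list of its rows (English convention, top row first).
P = [[1, 2, 5], [3, 4], [6]]

Insert 3: appended to row 1. P = [[3]].
Insert 6: appended to row 1. P = [[3, 6]].
Insert 1: 1 bumps 3 from row 1; 3 starts row 2. P = [[1, 6], [3]].
Insert 4: 4 bumps 6 from row 1; 6 appends to row 2. P = [[1, 4], [3, 6]].
Insert 5: appended to row 1. P = [[1, 4, 5], [3, 6]].
Insert 2: 2 bumps 4 from row 1; 4 bumps 6 from row 2; 6 starts row 3. P = [[1, 2, 5], [3, 4], [6]].

So P = [[1, 2, 5], [3, 4], [6]].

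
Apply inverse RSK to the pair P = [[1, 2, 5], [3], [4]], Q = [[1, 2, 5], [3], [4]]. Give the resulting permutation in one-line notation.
Reverse the RSK construction: for i from n down to 1, find the cell of Q containing i, remove the entry at that cell from P, and reverse-bump it up through P; the value ejected from row 1 is w(i).

Step i=5: Q has 5 at row 1, column 3; remove that cell from P, ejecting 5. So w(5) = 5. P is now [[1, 2], [3], [4]].
Step i=4: Q has 4 at row 3, column 1; remove 4 from row 3 of P and reverse-bump: 4 enters row 2 and ejects 3; 3 enters row 1 and ejects 2. So w(4) = 2. P is now [[1, 3], [4]].
Step i=3: Q has 3 at row 2, column 1; remove 4 from row 2 of P and reverse-bump: 4 enters row 1 and ejects 3. So w(3) = 3. P is now [[1, 4]].
Step i=2: Q has 2 at row 1, column 2; remove that cell from P, ejecting 4. So w(2) = 4. P is now [[1]].
Step i=1: Q has 1 at row 1, column 1; remove that cell from P, ejecting 1. So w(1) = 1. P is now [].

So w = 1 4 3 2 5.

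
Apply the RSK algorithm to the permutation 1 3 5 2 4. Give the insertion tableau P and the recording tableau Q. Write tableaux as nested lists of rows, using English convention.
Insert each entry of the permutation into P by Schensted row insertion, recording in Q the position of each new cell.

After inserting 1: P = [[1]].
After inserting 3: P = [[1, 3]].
After inserting 5: P = [[1, 3, 5]].
After inserting 2: P = [[1, 2, 5], [3]].
After inserting 4: P = [[1, 2, 4], [3, 5]].

So P = [[1, 2, 4], [3, 5]], Q = [[1, 2, 3], [4, 5]].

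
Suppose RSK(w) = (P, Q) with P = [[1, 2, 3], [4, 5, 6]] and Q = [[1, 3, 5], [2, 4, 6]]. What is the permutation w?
4 1 5 2 6 3

Reverse the RSK construction: for i from n down to 1, find the cell of Q containing i, remove the entry at that cell from P, and reverse-bump it up through P; the value ejected from row 1 is w(i).

Step i=6: Q has 6 at row 2, column 3; remove 6 from row 2 of P and reverse-bump: 6 enters row 1 and ejects 3. So w(6) = 3. P is now [[1, 2, 6], [4, 5]].
Step i=5: Q has 5 at row 1, column 3; remove that cell from P, ejecting 6. So w(5) = 6. P is now [[1, 2], [4, 5]].
Step i=4: Q has 4 at row 2, column 2; remove 5 from row 2 of P and reverse-bump: 5 enters row 1 and ejects 2. So w(4) = 2. P is now [[1, 5], [4]].
Step i=3: Q has 3 at row 1, column 2; remove that cell from P, ejecting 5. So w(3) = 5. P is now [[1], [4]].
Step i=2: Q has 2 at row 2, column 1; remove 4 from row 2 of P and reverse-bump: 4 enters row 1 and ejects 1. So w(2) = 1. P is now [[4]].
Step i=1: Q has 1 at row 1, column 1; remove that cell from P, ejecting 4. So w(1) = 4. P is now [].

So w = 4 1 5 2 6 3.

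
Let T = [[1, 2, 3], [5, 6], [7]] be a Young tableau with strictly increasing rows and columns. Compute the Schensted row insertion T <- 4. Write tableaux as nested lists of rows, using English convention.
[[1, 2, 3, 4], [5, 6], [7]]

4 is larger than every entry of row 1, so it is appended to row 1. The new tableau is [[1, 2, 3, 4], [5, 6], [7]].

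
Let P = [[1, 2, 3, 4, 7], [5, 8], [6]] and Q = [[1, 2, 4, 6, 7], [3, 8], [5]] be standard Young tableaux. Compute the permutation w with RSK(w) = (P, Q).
1 6 2 5 3 4 8 7

Reverse RSK: for i = n, n-1, ..., 1, locate i in Q, remove the corresponding corner cell from P, and reverse-bump its entry up through P; the value ejected from row 1 is w(i).

So w = 1 6 2 5 3 4 8 7.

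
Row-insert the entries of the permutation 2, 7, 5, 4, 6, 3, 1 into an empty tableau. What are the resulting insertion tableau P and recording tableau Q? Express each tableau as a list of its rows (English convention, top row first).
Insert each entry of the permutation into P by Schensted row insertion, recording in Q the position of each new cell.

After inserting 2: P = [[2]].
After inserting 7: P = [[2, 7]].
After inserting 5: P = [[2, 5], [7]].
After inserting 4: P = [[2, 4], [5], [7]].
After inserting 6: P = [[2, 4, 6], [5], [7]].
After inserting 3: P = [[2, 3, 6], [4], [5], [7]].
After inserting 1: P = [[1, 3, 6], [2], [4], [5], [7]].

So P = [[1, 3, 6], [2], [4], [5], [7]], Q = [[1, 2, 5], [3], [4], [6], [7]].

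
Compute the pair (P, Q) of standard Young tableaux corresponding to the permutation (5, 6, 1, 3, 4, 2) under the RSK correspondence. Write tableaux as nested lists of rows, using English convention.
P = [[1, 2, 4], [3, 6], [5]], Q = [[1, 2, 5], [3, 4], [6]]

Insert each entry of the permutation into P by Schensted row insertion, recording in Q the position of each new cell.

Insert 5: appended to row 1. P = [[5]].
Insert 6: appended to row 1. P = [[5, 6]].
Insert 1: 1 bumps 5 from row 1; 5 starts row 2. P = [[1, 6], [5]].
Insert 3: 3 bumps 6 from row 1; 6 appends to row 2. P = [[1, 3], [5, 6]].
Insert 4: appended to row 1. P = [[1, 3, 4], [5, 6]].
Insert 2: 2 bumps 3 from row 1; 3 bumps 5 from row 2; 5 starts row 3. P = [[1, 2, 4], [3, 6], [5]].

So P = [[1, 2, 4], [3, 6], [5]], Q = [[1, 2, 5], [3, 4], [6]].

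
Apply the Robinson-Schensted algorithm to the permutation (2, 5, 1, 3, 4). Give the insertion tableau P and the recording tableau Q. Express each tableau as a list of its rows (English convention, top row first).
Insert each entry of the permutation into P by Schensted row insertion, recording in Q the position of each new cell.

Insert 2: appended to row 1. P = [[2]].
Insert 5: appended to row 1. P = [[2, 5]].
Insert 1: 1 bumps 2 from row 1; 2 starts row 2. P = [[1, 5], [2]].
Insert 3: 3 bumps 5 from row 1; 5 appends to row 2. P = [[1, 3], [2, 5]].
Insert 4: appended to row 1. P = [[1, 3, 4], [2, 5]].

So P = [[1, 3, 4], [2, 5]], Q = [[1, 2, 5], [3, 4]].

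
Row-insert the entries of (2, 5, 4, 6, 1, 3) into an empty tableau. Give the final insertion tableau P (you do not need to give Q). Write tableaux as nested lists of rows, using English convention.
Insert 2: appended to row 1. P = [[2]].
Insert 5: appended to row 1. P = [[2, 5]].
Insert 4: 4 bumps 5 from row 1; 5 starts row 2. P = [[2, 4], [5]].
Insert 6: appended to row 1. P = [[2, 4, 6], [5]].
Insert 1: 1 bumps 2 from row 1; 2 bumps 5 from row 2; 5 starts row 3. P = [[1, 4, 6], [2], [5]].
Insert 3: 3 bumps 4 from row 1; 4 appends to row 2. P = [[1, 3, 6], [2, 4], [5]].

So P = [[1, 3, 6], [2, 4], [5]].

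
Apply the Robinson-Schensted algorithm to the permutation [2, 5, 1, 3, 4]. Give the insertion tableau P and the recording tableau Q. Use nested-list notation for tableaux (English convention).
Insert each entry of the permutation into P by Schensted row insertion, recording in Q the position of each new cell.

Insert 2: appended to row 1. P = [[2]].
Insert 5: appended to row 1. P = [[2, 5]].
Insert 1: 1 bumps 2 from row 1; 2 starts row 2. P = [[1, 5], [2]].
Insert 3: 3 bumps 5 from row 1; 5 appends to row 2. P = [[1, 3], [2, 5]].
Insert 4: appended to row 1. P = [[1, 3, 4], [2, 5]].

So P = [[1, 3, 4], [2, 5]], Q = [[1, 2, 5], [3, 4]].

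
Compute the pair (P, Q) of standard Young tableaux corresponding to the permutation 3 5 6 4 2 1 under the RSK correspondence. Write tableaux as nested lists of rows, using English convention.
P = [[1, 4, 6], [2], [3], [5]], Q = [[1, 2, 3], [4], [5], [6]]

Insert each entry of the permutation into P by Schensted row insertion, recording in Q the position of each new cell.

Insert 3: appended to row 1. P = [[3]], Q = [[1]].
Insert 5: appended to row 1. P = [[3, 5]], Q = [[1, 2]].
Insert 6: appended to row 1. P = [[3, 5, 6]], Q = [[1, 2, 3]].
Insert 4: 4 bumps 5 from row 1; 5 starts row 2. P = [[3, 4, 6], [5]], Q = [[1, 2, 3], [4]].
Insert 2: 2 bumps 3 from row 1; 3 bumps 5 from row 2; 5 starts row 3. P = [[2, 4, 6], [3], [5]], Q = [[1, 2, 3], [4], [5]].
Insert 1: 1 bumps 2 from row 1; 2 bumps 3 from row 2; 3 bumps 5 from row 3; 5 starts row 4. P = [[1, 4, 6], [2], [3], [5]], Q = [[1, 2, 3], [4], [5], [6]].

So P = [[1, 4, 6], [2], [3], [5]], Q = [[1, 2, 3], [4], [5], [6]].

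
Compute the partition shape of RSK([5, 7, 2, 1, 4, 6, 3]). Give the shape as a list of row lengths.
[3, 2, 2]

Row-insert each entry into an empty tableau.

After inserting 5: P = [[5]].
After inserting 7: P = [[5, 7]].
After inserting 2: P = [[2, 7], [5]].
After inserting 1: P = [[1, 7], [2], [5]].
After inserting 4: P = [[1, 4], [2, 7], [5]].
After inserting 6: P = [[1, 4, 6], [2, 7], [5]].
After inserting 3: P = [[1, 3, 6], [2, 4], [5, 7]].

The final insertion tableau P = [[1, 3, 6], [2, 4], [5, 7]] has shape [3, 2, 2].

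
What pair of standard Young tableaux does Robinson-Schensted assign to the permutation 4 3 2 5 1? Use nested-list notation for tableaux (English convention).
P = [[1, 5], [2], [3], [4]], Q = [[1, 4], [2], [3], [5]]

Insert each entry of the permutation into P by Schensted row insertion, recording in Q the position of each new cell.

Insert 4: appended to row 1. P = [[4]], Q = [[1]].
Insert 3: 3 bumps 4 from row 1; 4 starts row 2. P = [[3], [4]], Q = [[1], [2]].
Insert 2: 2 bumps 3 from row 1; 3 bumps 4 from row 2; 4 starts row 3. P = [[2], [3], [4]], Q = [[1], [2], [3]].
Insert 5: appended to row 1. P = [[2, 5], [3], [4]], Q = [[1, 4], [2], [3]].
Insert 1: 1 bumps 2 from row 1; 2 bumps 3 from row 2; 3 bumps 4 from row 3; 4 starts row 4. P = [[1, 5], [2], [3], [4]], Q = [[1, 4], [2], [3], [5]].

So P = [[1, 5], [2], [3], [4]], Q = [[1, 4], [2], [3], [5]].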